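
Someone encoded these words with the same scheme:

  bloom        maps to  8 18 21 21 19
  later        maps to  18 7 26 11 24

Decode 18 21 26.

lot

The number is (letter's place in the alphabet, a=1) + 6.
Decoding 18 21 26: 18→(18−6)÷1=12=l, 21→(21−6)÷1=15=o, 26→(26−6)÷1=20=t.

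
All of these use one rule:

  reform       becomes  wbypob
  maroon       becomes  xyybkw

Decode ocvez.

pulse

The word is reversed, then every letter is shifted forward by 10.
Undoing it on ocvez: shift back: o−10=e, c−10=s, v−10=l, e−10=u, z−10=p → eslup; then reverse → pulse.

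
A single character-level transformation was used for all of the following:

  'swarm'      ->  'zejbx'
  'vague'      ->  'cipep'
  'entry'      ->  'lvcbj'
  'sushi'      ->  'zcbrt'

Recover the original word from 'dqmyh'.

In swarm: s→z is +7, w→e is +8, a→j is +9, r→b is +10 — the shift increases by 1 each position. The shift increases by 1 at each position, starting from +7: 7, 8, 9, ….
Reversing it on dqmyh: d−7=w, q−8=i, m−9=d, y−10=o, h−11=w.

widow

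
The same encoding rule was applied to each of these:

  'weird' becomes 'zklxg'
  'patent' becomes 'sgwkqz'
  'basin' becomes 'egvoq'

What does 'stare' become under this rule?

vzdxh

Shifts by position in weird: pos 0: w→z (+3), pos 1: e→k (+6), pos 2: i→l (+3), pos 3: r→x (+6) — repeating every 2. The shifts repeat in a cycle of length 2: positions 0,1,… shift by +3, +6, then the pattern repeats.
On stare: s+3=v, t+6=z, a+3=d, r+6=x, e+3=h.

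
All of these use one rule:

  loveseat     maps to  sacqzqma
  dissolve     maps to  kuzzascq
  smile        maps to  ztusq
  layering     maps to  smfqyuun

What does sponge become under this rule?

The shift depends on letter class: consonant l→s is +7, but vowel o→a is +12. Two shifts are in play — +12 for a/e/i/o/u, +7 for every other letter.
Applying it to sponge: s(cons)+7=z, p(cons)+7=w, o(vowel)+12=a, n(cons)+7=u, g(cons)+7=n, e(vowel)+12=q.

zwaunq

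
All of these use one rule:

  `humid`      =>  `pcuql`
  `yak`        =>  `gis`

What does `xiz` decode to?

Compare letters: h→p is +8, u→c is +8, m→u is +8 — a constant shift. Every letter moves 8 places later in the alphabet, wrapping around z→a.
Reversing it on xiz: x−8=p, i−8=a, z−8=r.

par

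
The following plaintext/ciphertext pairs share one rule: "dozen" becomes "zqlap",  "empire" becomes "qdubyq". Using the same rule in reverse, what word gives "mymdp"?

Read the word backwards and shift each letter +12.
Undoing it on mymdp: shift back: m−12=a, y−12=m, m−12=a, d−12=r, p−12=d → amard; then reverse → drama.

drama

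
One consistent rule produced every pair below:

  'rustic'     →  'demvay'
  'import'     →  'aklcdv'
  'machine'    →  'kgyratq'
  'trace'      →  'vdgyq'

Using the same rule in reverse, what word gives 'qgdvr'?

This is an affine cipher: with a=0,…,z=25, each position x becomes (9x+6) mod 26.
Decoding qgdvr: q(16)→3·(16−6)≡4=e; g(6)→3·(6−6)≡0=a; d(3)→3·(3−6)≡17=r; v(21)→3·(21−6)≡19=t; r(17)→3·(17−6)≡7=h (all mod 26).

earth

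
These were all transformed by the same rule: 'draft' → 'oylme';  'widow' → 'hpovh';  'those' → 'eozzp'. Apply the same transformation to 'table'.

Shifts by position in draft: pos 0: d→o (+11), pos 1: r→y (+7), pos 2: a→l (+11), pos 3: f→m (+7) — repeating every 2. It's a Vigenère-style cipher with numeric key [11,7]: position i shifts by key[i mod 2].
For table: t+11=e, a+7=h, b+11=m, l+7=s, e+11=p.

ehmsp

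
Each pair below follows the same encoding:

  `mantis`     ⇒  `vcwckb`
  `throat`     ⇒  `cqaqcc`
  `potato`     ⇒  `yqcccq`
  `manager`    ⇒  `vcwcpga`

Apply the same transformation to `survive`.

bwaekeg

The shift depends on letter class: consonant m→v is +9, but vowel a→c is +2. The rule splits by letter class: vowels +2, consonants +9.
For survive: s(cons)+9=b, u(vowel)+2=w, r(cons)+9=a, v(cons)+9=e, i(vowel)+2=k, v(cons)+9=e, e(vowel)+2=g.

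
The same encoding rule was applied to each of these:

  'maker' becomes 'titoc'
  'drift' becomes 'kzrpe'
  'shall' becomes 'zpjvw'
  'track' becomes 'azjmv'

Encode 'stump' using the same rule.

zbdwa

In maker: m→t is +7, a→i is +8, k→t is +9, e→o is +10 — the shift increases by 1 each position. Each letter shifts forward by (position + 7), i.e. 7, 8, 9, … — the shift grows by one for each successive letter.
For stump: s+7=z, t+8=b, u+9=d, m+10=w, p+11=a.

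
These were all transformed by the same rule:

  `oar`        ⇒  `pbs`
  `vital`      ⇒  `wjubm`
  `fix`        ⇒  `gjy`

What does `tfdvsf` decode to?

secure

Compare letters: o→p is +1, a→b is +1, r→s is +1 — a constant shift. Each letter is shifted forward by 1 in the alphabet (a Caesar shift of +1).
Undoing it on tfdvsf: t−1=s, f−1=e, d−1=c, v−1=u, s−1=r, f−1=e.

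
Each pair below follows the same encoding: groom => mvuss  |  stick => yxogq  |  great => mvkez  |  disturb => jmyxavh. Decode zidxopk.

textile

Shifts by position in groom: pos 0: g→m (+6), pos 1: r→v (+4), pos 2: o→u (+6), pos 3: o→s (+4) — repeating every 2. A repeating key of period 2 is used — shifts +6, +4 over and over.
Undoing it on zidxopk: z−6=t, i−4=e, d−6=x, x−4=t, o−6=i, p−4=l, k−6=e.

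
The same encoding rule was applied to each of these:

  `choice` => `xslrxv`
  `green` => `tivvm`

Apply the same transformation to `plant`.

kozmg

Each letter is replaced by its mirror in the alphabet: a↔z, b↔y, c↔x, and so on (the Atbash cipher).
Applying it to plant: p↔k, l↔o, a↔z, n↔m, t↔g.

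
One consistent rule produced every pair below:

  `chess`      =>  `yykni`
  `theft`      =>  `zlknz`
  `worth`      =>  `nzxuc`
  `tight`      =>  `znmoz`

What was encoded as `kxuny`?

Read the word backwards and shift each letter +6.
Undoing it on kxuny: shift back: k−6=e, x−6=r, u−6=o, n−6=h, y−6=s → erohs; then reverse → shore.

shore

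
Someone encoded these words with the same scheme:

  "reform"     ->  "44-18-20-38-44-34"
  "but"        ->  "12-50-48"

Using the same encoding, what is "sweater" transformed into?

r(#18)→44 and e(#5)→18: differences scale by 2, so n = 2·pos + 8. Each letter becomes 2×(its alphabet position, a=1..z=26) + 8.
On sweater: s=19→46, w=23→54, e=5→18, a=1→10, t=20→48, e=5→18, r=18→44.

46-54-18-10-48-18-44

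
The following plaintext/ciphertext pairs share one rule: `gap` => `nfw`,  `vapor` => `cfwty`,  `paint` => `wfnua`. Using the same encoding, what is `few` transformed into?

The shift depends on letter class: consonant g→n is +7, but vowel a→f is +5. The rule splits by letter class: vowels +5, consonants +7.
For few: f(cons)+7=m, e(vowel)+5=j, w(cons)+7=d.

mjd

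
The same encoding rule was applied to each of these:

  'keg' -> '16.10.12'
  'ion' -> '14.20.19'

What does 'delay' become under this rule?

9.10.17.6.30

Each letter is replaced by its alphabet position (a=1..z=26) + 5.
For delay: d=4→9, e=5→10, l=12→17, a=1→6, y=25→30.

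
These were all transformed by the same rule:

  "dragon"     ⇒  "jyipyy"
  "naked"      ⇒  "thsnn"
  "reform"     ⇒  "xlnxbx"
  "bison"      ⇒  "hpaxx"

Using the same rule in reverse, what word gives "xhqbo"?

Each letter shifts forward by (position + 6), i.e. 6, 7, 8, … — the shift grows by one for each successive letter.
Undoing it on xhqbo: x−6=r, h−7=a, q−8=i, b−9=s, o−10=e.

raise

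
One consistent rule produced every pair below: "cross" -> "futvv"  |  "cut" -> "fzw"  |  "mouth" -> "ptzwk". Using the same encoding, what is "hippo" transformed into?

knsst

The shift depends on letter class: consonant c→f is +3, but vowel o→t is +5. The rule splits by letter class: vowels +5, consonants +3.
For hippo: h(cons)+3=k, i(vowel)+5=n, p(cons)+3=s, p(cons)+3=s, o(vowel)+5=t.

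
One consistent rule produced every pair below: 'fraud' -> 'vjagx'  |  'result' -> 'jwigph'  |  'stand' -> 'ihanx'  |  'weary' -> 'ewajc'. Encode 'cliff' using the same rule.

f(5)→v(21) and r(17)→j(9) fit y≡25x+0 (mod 26); the inverse of 25 mod 26 is 25. This is an affine cipher: with a=0,…,z=25, each position x becomes (25x+0) mod 26.
Applying it to cliff: c(2)→25·2+0≡24=y; l(11)→25·11+0≡15=p; i(8)→25·8+0≡18=s; f(5)→25·5+0≡21=v; f(5)→25·5+0≡21=v (all mod 26).

ypsvv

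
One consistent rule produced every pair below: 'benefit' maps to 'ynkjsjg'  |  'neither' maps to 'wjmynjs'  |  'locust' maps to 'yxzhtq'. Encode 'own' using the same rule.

The word is reversed, then every letter is shifted forward by 5.
On own: reverse → nwo; then shift: n+5=s, w+5=b, o+5=t.

sbt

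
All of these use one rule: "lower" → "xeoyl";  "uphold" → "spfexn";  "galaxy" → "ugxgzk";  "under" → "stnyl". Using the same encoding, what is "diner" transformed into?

This is an affine cipher: with a=0,…,z=25, each position x becomes (11x+6) mod 26.
Applying it to diner: d(3)→11·3+6≡13=n; i(8)→11·8+6≡16=q; n(13)→11·13+6≡19=t; e(4)→11·4+6≡24=y; r(17)→11·17+6≡11=l (all mod 26).

nqtyl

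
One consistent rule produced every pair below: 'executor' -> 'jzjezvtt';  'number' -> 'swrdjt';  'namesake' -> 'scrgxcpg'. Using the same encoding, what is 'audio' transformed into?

Shifts by position in executor: pos 0: e→j (+5), pos 1: x→z (+2), pos 2: e→j (+5), pos 3: c→e (+2) — repeating every 2. It's a Vigenère-style cipher with numeric key [5,2]: position i shifts by key[i mod 2].
Applying it to audio: a+5=f, u+2=w, d+5=i, i+2=k, o+5=t.

fwikt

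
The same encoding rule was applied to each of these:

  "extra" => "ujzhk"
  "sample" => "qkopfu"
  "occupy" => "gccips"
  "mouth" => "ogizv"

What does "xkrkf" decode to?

naval

e(4)→u(20) and x(23)→j(9) fit y≡9x+10 (mod 26); the inverse of 9 mod 26 is 3. This is an affine cipher: with a=0,…,z=25, each position x becomes (9x+10) mod 26.
Decoding xkrkf: x(23)→3·(23−10)≡13=n; k(10)→3·(10−10)≡0=a; r(17)→3·(17−10)≡21=v; k(10)→3·(10−10)≡0=a; f(5)→3·(5−10)≡11=l (all mod 26).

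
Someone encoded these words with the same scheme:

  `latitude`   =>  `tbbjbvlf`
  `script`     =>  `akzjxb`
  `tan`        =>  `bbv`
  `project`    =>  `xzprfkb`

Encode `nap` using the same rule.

vbx

The shift depends on letter class: consonant l→t is +8, but vowel a→b is +1. Two shifts are in play — +1 for a/e/i/o/u, +8 for every other letter.
Applying it to nap: n(cons)+8=v, a(vowel)+1=b, p(cons)+8=x.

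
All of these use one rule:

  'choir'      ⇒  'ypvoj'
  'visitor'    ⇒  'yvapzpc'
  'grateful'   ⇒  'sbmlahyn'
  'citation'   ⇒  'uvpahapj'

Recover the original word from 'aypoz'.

The output letters match the input read backwards, each shifted +7: choir reversed is riohc. Read the word backwards and shift each letter +7.
Reversing it on aypoz: shift back: a−7=t, y−7=r, p−7=i, o−7=h, z−7=s → trihs; then reverse → shirt.

shirt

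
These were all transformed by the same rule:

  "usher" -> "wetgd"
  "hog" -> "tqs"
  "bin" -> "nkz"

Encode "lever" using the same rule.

xghgd

The shift depends on letter class: consonant s→e is +12, but vowel u→w is +2. Vowels shift forward by 2 and consonants shift forward by 12.
On lever: l(cons)+12=x, e(vowel)+2=g, v(cons)+12=h, e(vowel)+2=g, r(cons)+12=d.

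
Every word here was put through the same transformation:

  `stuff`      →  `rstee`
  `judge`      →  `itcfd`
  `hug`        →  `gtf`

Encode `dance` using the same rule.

czmbd

Compare letters: s→r is +25, t→s is +25, u→t is +25 — a constant shift. Each letter is shifted forward by 25 in the alphabet (a Caesar shift of +25).
Applying it to dance: d+25=c, a+25=z, n+25=m, c+25=b, e+25=d.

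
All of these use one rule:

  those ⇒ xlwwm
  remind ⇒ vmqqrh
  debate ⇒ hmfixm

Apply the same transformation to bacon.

The shift depends on letter class: consonant t→x is +4, but vowel o→w is +8. Vowels shift forward by 8 and consonants shift forward by 4.
Applying it to bacon: b(cons)+4=f, a(vowel)+8=i, c(cons)+4=g, o(vowel)+8=w, n(cons)+4=r.

figwr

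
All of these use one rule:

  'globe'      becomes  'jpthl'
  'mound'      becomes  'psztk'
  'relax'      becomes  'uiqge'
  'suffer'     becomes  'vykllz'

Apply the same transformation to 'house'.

kszyl

Each letter shifts forward by (position + 3), i.e. 3, 4, 5, … — the shift grows by one for each successive letter.
For house: h+3=k, o+4=s, u+5=z, s+6=y, e+7=l.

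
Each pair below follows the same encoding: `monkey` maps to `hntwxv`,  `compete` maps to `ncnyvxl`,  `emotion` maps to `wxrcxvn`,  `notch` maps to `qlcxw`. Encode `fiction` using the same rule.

The output letters match the input read backwards, each shifted +9: monkey reversed is yeknom. The word is reversed, then every letter is shifted forward by 9.
On fiction: reverse → noitcif; then shift: n+9=w, o+9=x, i+9=r, t+9=c, c+9=l, i+9=r, f+9=o.

wxrclro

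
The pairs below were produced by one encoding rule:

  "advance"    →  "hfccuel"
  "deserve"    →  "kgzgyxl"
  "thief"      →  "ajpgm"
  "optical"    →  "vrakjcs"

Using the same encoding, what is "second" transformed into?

Shifts by position in advance: pos 0: a→h (+7), pos 1: d→f (+2), pos 2: v→c (+7), pos 3: a→c (+2) — repeating every 2. It's a Vigenère-style cipher with numeric key [7,2]: position i shifts by key[i mod 2].
On second: s+7=z, e+2=g, c+7=j, o+2=q, n+7=u, d+2=f.

zgjquf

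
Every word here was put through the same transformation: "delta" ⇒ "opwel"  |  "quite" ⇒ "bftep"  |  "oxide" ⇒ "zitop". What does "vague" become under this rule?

Compare letters: d→o is +11, e→p is +11, l→w is +11 — a constant shift. Each letter is shifted forward by 11 in the alphabet (a Caesar shift of +11).
On vague: v+11=g, a+11=l, g+11=r, u+11=f, e+11=p.

glrfp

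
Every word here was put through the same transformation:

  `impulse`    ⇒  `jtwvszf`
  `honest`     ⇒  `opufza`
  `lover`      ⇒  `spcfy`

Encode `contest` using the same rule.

Two shifts are in play — +1 for a/e/i/o/u, +7 for every other letter.
For contest: c(cons)+7=j, o(vowel)+1=p, n(cons)+7=u, t(cons)+7=a, e(vowel)+1=f, s(cons)+7=z, t(cons)+7=a.

jpuafza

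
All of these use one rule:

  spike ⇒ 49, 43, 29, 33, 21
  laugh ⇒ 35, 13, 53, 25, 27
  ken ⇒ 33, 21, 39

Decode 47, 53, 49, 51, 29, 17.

rustic

s(#19)→49 and p(#16)→43: differences scale by 2, so n = 2·pos + 11. The formula is n = 2×(alphabet index, a=1) + 11.
Reversing it on 47, 53, 49, 51, 29, 17: 47→(47−11)÷2=18=r, 53→(53−11)÷2=21=u, 49→(49−11)÷2=19=s, 51→(51−11)÷2=20=t, 29→(29−11)÷2=9=i, 17→(17−11)÷2=3=c.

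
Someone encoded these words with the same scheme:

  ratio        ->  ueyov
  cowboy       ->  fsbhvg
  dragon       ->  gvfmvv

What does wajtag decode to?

twenty

In ratio: r→u is +3, a→e is +4, t→y is +5, i→o is +6 — the shift increases by 1 each position. Each letter shifts forward by (position + 3), i.e. 3, 4, 5, … — the shift grows by one for each successive letter.
Undoing it on wajtag: w−3=t, a−4=w, j−5=e, t−6=n, a−7=t, g−8=y.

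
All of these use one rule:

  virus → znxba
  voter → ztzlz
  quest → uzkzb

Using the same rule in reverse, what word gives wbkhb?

The shift increases by 1 at each position, starting from +4: 4, 5, 6, ….
Decoding wbkhb: w−4=s, b−5=w, k−6=e, h−7=a, b−8=t.

sweat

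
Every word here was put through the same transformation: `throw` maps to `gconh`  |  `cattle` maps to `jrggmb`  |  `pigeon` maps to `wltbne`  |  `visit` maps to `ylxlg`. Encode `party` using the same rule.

This is an affine cipher: with a=0,…,z=25, each position x becomes (9x+17) mod 26.
For party: p(15)→9·15+17≡22=w; a(0)→9·0+17≡17=r; r(17)→9·17+17≡14=o; t(19)→9·19+17≡6=g; y(24)→9·24+17≡25=z (all mod 26).

wrogz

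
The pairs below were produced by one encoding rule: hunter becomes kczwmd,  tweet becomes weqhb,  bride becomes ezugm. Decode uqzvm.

rinse

The shifts repeat in a cycle of length 3: positions 0,1,… shift by +3, +8, +12, then the pattern repeats.
Undoing it on uqzvm: u−3=r, q−8=i, z−12=n, v−3=s, m−8=e.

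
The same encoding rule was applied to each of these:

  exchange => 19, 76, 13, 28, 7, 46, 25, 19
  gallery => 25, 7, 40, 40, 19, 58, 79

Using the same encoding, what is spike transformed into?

e(#5)→19 and x(#24)→76: differences scale by 3, so n = 3·pos + 4. The formula is n = 3×(alphabet index, a=1) + 4.
On spike: s=19→61, p=16→52, i=9→31, k=11→37, e=5→19.

61, 52, 31, 37, 19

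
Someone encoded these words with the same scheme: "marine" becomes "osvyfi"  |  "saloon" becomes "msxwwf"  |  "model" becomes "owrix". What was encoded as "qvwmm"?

gross

Treating letters as 0–25, the rule is x ↦ 17x + 18 (mod 26).
Undoing it on qvwmm: q(16)→23·(16−18)≡6=g; v(21)→23·(21−18)≡17=r; w(22)→23·(22−18)≡14=o; m(12)→23·(12−18)≡18=s; m(12)→23·(12−18)≡18=s (all mod 26).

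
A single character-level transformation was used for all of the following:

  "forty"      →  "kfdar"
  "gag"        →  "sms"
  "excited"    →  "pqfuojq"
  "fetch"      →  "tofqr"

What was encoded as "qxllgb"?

puzzle

The output letters match the input read backwards, each shifted +12: forty reversed is ytrof. The word is reversed, then every letter is shifted forward by 12.
Undoing it on qxllgb: shift back: q−12=e, x−12=l, l−12=z, l−12=z, g−12=u, b−12=p → elzzup; then reverse → puzzle.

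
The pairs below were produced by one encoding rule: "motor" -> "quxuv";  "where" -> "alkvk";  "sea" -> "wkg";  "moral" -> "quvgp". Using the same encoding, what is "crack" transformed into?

gvggo

Vowels shift forward by 6 and consonants shift forward by 4.
Applying it to crack: c(cons)+4=g, r(cons)+4=v, a(vowel)+6=g, c(cons)+4=g, k(cons)+4=o.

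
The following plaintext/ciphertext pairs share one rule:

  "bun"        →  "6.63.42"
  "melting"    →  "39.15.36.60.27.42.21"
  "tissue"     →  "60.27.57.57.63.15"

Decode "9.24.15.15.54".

b(#2)→6 and u(#21)→63: differences scale by 3, so n = 3·pos + 0. The formula is n = 3×(alphabet index, a=1).
Undoing it on 9.24.15.15.54: 9→(9−0)÷3=3=c, 24→(24−0)÷3=8=h, 15→(15−0)÷3=5=e, 15→(15−0)÷3=5=e, 54→(54−0)÷3=18=r.

cheer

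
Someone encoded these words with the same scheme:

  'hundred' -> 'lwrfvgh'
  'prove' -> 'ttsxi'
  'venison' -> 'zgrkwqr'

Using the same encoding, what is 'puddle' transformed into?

twhfpg

Shifts by position in hundred: pos 0: h→l (+4), pos 1: u→w (+2), pos 2: n→r (+4), pos 3: d→f (+2) — repeating every 2. A repeating key of period 2 is used — shifts +4, +2 over and over.
Applying it to puddle: p+4=t, u+2=w, d+4=h, d+2=f, l+4=p, e+2=g.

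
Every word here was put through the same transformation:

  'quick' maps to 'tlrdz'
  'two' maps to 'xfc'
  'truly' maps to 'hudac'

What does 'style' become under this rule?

The output letters match the input read backwards, each shifted +9: quick reversed is kciuq. Read the word backwards and shift each letter +9.
For style: reverse → elyts; then shift: e+9=n, l+9=u, y+9=h, t+9=c, s+9=b.

nuhcb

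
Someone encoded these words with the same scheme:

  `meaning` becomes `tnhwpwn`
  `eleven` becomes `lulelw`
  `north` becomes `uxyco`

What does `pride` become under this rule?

wapml

It's a Vigenère-style cipher with numeric key [7,9]: position i shifts by key[i mod 2].
On pride: p+7=w, r+9=a, i+7=p, d+9=m, e+7=l.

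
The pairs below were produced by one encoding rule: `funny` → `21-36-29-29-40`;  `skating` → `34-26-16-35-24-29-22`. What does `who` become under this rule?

f is letter #6 and maps to 21: an offset of 15. Each letter is replaced by its alphabet position (a=1..z=26) + 15.
On who: w=23→38, h=8→23, o=15→30.

38-23-30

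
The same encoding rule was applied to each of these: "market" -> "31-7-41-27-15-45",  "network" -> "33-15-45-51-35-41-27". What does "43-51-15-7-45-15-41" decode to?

sweater

Each letter becomes 2×(its alphabet position, a=1..z=26) + 5.
Reversing it on 43-51-15-7-45-15-41: 43→(43−5)÷2=19=s, 51→(51−5)÷2=23=w, 15→(15−5)÷2=5=e, 7→(7−5)÷2=1=a, 45→(45−5)÷2=20=t, 15→(15−5)÷2=5=e, 41→(41−5)÷2=18=r.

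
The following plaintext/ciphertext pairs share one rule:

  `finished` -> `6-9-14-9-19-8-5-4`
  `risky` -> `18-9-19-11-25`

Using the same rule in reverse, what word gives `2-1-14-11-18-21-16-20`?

bankrupt

f is letter #6 and maps to 6: an offset of 0. Each letter is replaced by its alphabet position (a=1, b=2, …, z=26).
Undoing it on 2-1-14-11-18-21-16-20: 2=b, 1=a, 14=n, 11=k, 18=r, 21=u, 16=p, 20=t.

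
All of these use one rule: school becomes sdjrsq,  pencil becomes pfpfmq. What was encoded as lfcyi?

The shift increases by 1 at each position, starting from +0: 0, 1, 2, ….
Decoding lfcyi: l−0=l, f−1=e, c−2=a, y−3=v, i−4=e.

leave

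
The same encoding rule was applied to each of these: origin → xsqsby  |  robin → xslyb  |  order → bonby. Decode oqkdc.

stage

The output letters match the input read backwards, each shifted +10: origin reversed is nigiro. Two steps: reverse the string, then apply a Caesar shift of +10.
Undoing it on oqkdc: shift back: o−10=e, q−10=g, k−10=a, d−10=t, c−10=s → egats; then reverse → stage.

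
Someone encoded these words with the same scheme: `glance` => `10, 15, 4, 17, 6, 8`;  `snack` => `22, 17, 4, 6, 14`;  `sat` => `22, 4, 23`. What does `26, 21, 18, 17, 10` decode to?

wrong

g is letter #7 and maps to 10: an offset of 3. Letters become their 1-based position plus 3 (so a→4, b→5, …).
Decoding 26, 21, 18, 17, 10: 26→(26−3)÷1=23=w, 21→(21−3)÷1=18=r, 18→(18−3)÷1=15=o, 17→(17−3)÷1=14=n, 10→(10−3)÷1=7=g.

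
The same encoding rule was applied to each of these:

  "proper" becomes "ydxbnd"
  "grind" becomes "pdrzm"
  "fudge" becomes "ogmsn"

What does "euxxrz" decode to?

Shifts by position in proper: pos 0: p→y (+9), pos 1: r→d (+12), pos 2: o→x (+9), pos 3: p→b (+12) — repeating every 2. A repeating key of period 2 is used — shifts +9, +12 over and over.
Decoding euxxrz: e−9=v, u−12=i, x−9=o, x−12=l, r−9=i, z−12=n.

violin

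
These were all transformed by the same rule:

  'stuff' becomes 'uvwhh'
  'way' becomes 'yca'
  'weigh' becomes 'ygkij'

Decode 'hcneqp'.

falcon

Compare letters: s→u is +2, t→v is +2, u→w is +2 — a constant shift. This is a Caesar cipher with shift 2.
Decoding hcneqp: h−2=f, c−2=a, n−2=l, e−2=c, q−2=o, p−2=n.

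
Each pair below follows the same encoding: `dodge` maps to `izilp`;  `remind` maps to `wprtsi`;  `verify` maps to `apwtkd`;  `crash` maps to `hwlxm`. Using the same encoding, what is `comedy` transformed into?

The rule splits by letter class: vowels +11, consonants +5.
On comedy: c(cons)+5=h, o(vowel)+11=z, m(cons)+5=r, e(vowel)+11=p, d(cons)+5=i, y(cons)+5=d.

hzrpid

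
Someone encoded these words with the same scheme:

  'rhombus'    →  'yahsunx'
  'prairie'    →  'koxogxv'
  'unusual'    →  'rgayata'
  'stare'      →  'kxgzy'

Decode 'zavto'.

input

Two steps: reverse the string, then apply a Caesar shift of +6.
Reversing it on zavto: shift back: z−6=t, a−6=u, v−6=p, t−6=n, o−6=i → tupni; then reverse → input.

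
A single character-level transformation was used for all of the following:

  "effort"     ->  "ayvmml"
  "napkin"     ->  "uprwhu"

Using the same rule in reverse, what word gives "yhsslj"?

cellar

Read the word backwards and shift each letter +7.
Reversing it on yhsslj: shift back: y−7=r, h−7=a, s−7=l, s−7=l, l−7=e, j−7=c → rallec; then reverse → cellar.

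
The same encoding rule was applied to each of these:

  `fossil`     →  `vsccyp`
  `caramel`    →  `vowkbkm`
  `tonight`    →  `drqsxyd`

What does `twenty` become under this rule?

The output letters match the input read backwards, each shifted +10: fossil reversed is lissof. Two steps: reverse the string, then apply a Caesar shift of +10.
For twenty: reverse → ytnewt; then shift: y+10=i, t+10=d, n+10=x, e+10=o, w+10=g, t+10=d.

idxogd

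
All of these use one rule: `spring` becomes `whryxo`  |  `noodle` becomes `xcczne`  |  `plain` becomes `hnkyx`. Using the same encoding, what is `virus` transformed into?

lyrgw

s(18)→w(22) and p(15)→h(7) fit y≡5x+10 (mod 26); the inverse of 5 mod 26 is 21. Treating letters as 0–25, the rule is x ↦ 5x + 10 (mod 26).
For virus: v(21)→5·21+10≡11=l; i(8)→5·8+10≡24=y; r(17)→5·17+10≡17=r; u(20)→5·20+10≡6=g; s(18)→5·18+10≡22=w (all mod 26).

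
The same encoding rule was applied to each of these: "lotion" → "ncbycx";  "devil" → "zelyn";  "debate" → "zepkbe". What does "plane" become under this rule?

hnkxe

l(11)→n(13) and o(14)→c(2) fit y≡5x+10 (mod 26); the inverse of 5 mod 26 is 21. Treating letters as 0–25, the rule is x ↦ 5x + 10 (mod 26).
On plane: p(15)→5·15+10≡7=h; l(11)→5·11+10≡13=n; a(0)→5·0+10≡10=k; n(13)→5·13+10≡23=x; e(4)→5·4+10≡4=e (all mod 26).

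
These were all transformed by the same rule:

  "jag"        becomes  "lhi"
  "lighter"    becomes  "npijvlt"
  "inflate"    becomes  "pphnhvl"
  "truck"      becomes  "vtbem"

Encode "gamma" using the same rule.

ihooh

The shift depends on letter class: consonant j→l is +2, but vowel a→h is +7. Two shifts are in play — +7 for a/e/i/o/u, +2 for every other letter.
For gamma: g(cons)+2=i, a(vowel)+7=h, m(cons)+2=o, m(cons)+2=o, a(vowel)+7=h.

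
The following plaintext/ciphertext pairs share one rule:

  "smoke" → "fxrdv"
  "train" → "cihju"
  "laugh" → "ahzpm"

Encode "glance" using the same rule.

pahubv

Each letter's alphabet position (a=0..z=25) is mapped through 23·x+7 mod 26 — an affine cipher.
For glance: g(6)→23·6+7≡15=p; l(11)→23·11+7≡0=a; a(0)→23·0+7≡7=h; n(13)→23·13+7≡20=u; c(2)→23·2+7≡1=b; e(4)→23·4+7≡21=v (all mod 26).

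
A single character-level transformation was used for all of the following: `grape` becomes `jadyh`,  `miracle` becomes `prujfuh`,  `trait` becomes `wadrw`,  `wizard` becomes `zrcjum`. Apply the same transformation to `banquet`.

ejqzxnw

Shifts by position in grape: pos 0: g→j (+3), pos 1: r→a (+9), pos 2: a→d (+3), pos 3: p→y (+9) — repeating every 2. A repeating key of period 2 is used — shifts +3, +9 over and over.
For banquet: b+3=e, a+9=j, n+3=q, q+9=z, u+3=x, e+9=n, t+3=w.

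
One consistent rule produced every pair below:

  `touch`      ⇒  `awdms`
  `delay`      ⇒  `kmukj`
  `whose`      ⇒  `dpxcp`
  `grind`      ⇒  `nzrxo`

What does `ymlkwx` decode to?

recall

In touch: t→a is +7, o→w is +8, u→d is +9, c→m is +10 — the shift increases by 1 each position. The shift increases by 1 at each position, starting from +7: 7, 8, 9, ….
Undoing it on ymlkwx: y−7=r, m−8=e, l−9=c, k−10=a, w−11=l, x−12=l.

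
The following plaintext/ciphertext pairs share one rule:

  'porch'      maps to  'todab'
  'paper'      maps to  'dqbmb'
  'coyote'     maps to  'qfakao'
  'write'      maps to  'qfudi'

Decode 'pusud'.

rigid

The output letters match the input read backwards, each shifted +12: porch reversed is hcrop. Two steps: reverse the string, then apply a Caesar shift of +12.
Decoding pusud: shift back: p−12=d, u−12=i, s−12=g, u−12=i, d−12=r → digir; then reverse → rigid.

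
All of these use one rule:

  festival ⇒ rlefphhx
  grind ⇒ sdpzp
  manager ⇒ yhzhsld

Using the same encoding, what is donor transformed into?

pvzvd

The shift depends on letter class: consonant f→r is +12, but vowel e→l is +7. The rule splits by letter class: vowels +7, consonants +12.
For donor: d(cons)+12=p, o(vowel)+7=v, n(cons)+12=z, o(vowel)+7=v, r(cons)+12=d.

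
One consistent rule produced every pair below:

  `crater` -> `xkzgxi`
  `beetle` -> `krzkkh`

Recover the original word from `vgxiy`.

The output letters match the input read backwards, each shifted +6: crater reversed is retarc. Read the word backwards and shift each letter +6.
Decoding vgxiy: shift back: v−6=p, g−6=a, x−6=r, i−6=c, y−6=s → parcs; then reverse → scrap.

scrap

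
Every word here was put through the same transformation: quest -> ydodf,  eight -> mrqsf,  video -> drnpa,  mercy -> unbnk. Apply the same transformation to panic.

xjxto

In quest: q→y is +8, u→d is +9, e→o is +10, s→d is +11 — the shift increases by 1 each position. Each letter shifts forward by (position + 8), i.e. 8, 9, 10, … — the shift grows by one for each successive letter.
Applying it to panic: p+8=x, a+9=j, n+10=x, i+11=t, c+12=o.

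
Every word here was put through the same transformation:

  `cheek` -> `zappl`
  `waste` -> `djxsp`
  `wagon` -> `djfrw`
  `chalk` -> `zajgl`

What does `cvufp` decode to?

ridge

c(2)→z(25) and h(7)→a(0) fit y≡21x+9 (mod 26); the inverse of 21 mod 26 is 5. This is an affine cipher: with a=0,…,z=25, each position x becomes (21x+9) mod 26.
Undoing it on cvufp: c(2)→5·(2−9)≡17=r; v(21)→5·(21−9)≡8=i; u(20)→5·(20−9)≡3=d; f(5)→5·(5−9)≡6=g; p(15)→5·(15−9)≡4=e (all mod 26).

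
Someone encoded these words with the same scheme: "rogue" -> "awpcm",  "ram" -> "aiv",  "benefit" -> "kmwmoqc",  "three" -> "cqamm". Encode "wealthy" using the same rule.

The shift depends on letter class: consonant r→a is +9, but vowel o→w is +8. The rule splits by letter class: vowels +8, consonants +9.
For wealthy: w(cons)+9=f, e(vowel)+8=m, a(vowel)+8=i, l(cons)+9=u, t(cons)+9=c, h(cons)+9=q, y(cons)+9=h.

fmiucqh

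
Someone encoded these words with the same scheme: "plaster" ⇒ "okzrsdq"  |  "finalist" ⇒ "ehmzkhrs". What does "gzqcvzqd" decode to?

Compare letters: p→o is +25, l→k is +25, a→z is +25 — a constant shift. Every letter moves 25 places later in the alphabet, wrapping around z→a.
Undoing it on gzqcvzqd: g−25=h, z−25=a, q−25=r, c−25=d, v−25=w, z−25=a, q−25=r, d−25=e.

hardware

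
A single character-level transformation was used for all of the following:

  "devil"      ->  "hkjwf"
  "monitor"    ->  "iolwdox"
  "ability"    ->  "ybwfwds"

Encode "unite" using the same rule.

glwdk

d(3)→h(7) and e(4)→k(10) fit y≡3x+24 (mod 26); the inverse of 3 mod 26 is 9. This is an affine cipher: with a=0,…,z=25, each position x becomes (3x+24) mod 26.
On unite: u(20)→3·20+24≡6=g; n(13)→3·13+24≡11=l; i(8)→3·8+24≡22=w; t(19)→3·19+24≡3=d; e(4)→3·4+24≡10=k (all mod 26).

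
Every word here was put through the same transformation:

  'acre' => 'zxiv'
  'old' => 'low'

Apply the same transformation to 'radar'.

izwzi

Each letter is replaced by its mirror in the alphabet: a↔z, b↔y, c↔x, and so on (the Atbash cipher).
For radar: r↔i, a↔z, d↔w, a↔z, r↔i.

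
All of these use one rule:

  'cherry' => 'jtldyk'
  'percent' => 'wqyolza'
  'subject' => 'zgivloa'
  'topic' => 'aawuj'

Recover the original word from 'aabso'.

It's a Vigenère-style cipher with numeric key [7,12]: position i shifts by key[i mod 2].
Reversing it on aabso: a−7=t, a−12=o, b−7=u, s−12=g, o−7=h.

tough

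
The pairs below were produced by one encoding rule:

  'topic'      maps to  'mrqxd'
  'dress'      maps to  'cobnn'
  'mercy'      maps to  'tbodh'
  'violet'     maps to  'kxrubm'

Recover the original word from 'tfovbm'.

market

t(19)→m(12) and o(14)→r(17) fit y≡25x+5 (mod 26); the inverse of 25 mod 26 is 25. This is an affine cipher: with a=0,…,z=25, each position x becomes (25x+5) mod 26.
Reversing it on tfovbm: t(19)→25·(19−5)≡12=m; f(5)→25·(5−5)≡0=a; o(14)→25·(14−5)≡17=r; v(21)→25·(21−5)≡10=k; b(1)→25·(1−5)≡4=e; m(12)→25·(12−5)≡19=t (all mod 26).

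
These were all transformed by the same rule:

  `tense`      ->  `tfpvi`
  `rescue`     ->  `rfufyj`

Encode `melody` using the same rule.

In tense: t→t is +0, e→f is +1, n→p is +2, s→v is +3 — the shift increases by 1 each position. Each letter shifts forward by its position index (0, 1, 2, …) — the shift grows by one for each successive letter.
On melody: m+0=m, e+1=f, l+2=n, o+3=r, d+4=h, y+5=d.

mfnrhd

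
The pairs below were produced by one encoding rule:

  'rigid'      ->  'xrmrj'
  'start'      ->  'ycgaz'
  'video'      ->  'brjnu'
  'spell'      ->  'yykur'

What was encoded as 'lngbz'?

feast

Shifts by position in rigid: pos 0: r→x (+6), pos 1: i→r (+9), pos 2: g→m (+6), pos 3: i→r (+9) — repeating every 2. It's a Vigenère-style cipher with numeric key [6,9]: position i shifts by key[i mod 2].
Undoing it on lngbz: l−6=f, n−9=e, g−6=a, b−9=s, z−6=t.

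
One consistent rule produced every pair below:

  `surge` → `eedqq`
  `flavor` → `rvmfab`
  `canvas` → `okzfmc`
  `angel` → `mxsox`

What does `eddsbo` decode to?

stripe

Shifts by position in surge: pos 0: s→e (+12), pos 1: u→e (+10), pos 2: r→d (+12), pos 3: g→q (+10) — repeating every 2. The shifts repeat in a cycle of length 2: positions 0,1,… shift by +12, +10, then the pattern repeats.
Reversing it on eddsbo: e−12=s, d−10=t, d−12=r, s−10=i, b−12=p, o−10=e.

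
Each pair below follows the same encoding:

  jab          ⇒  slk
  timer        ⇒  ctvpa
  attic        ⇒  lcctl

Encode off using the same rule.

The rule splits by letter class: vowels +11, consonants +9.
On off: o(vowel)+11=z, f(cons)+9=o, f(cons)+9=o.

zoo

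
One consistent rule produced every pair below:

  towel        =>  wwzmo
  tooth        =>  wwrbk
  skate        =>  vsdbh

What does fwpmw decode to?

Shifts by position in towel: pos 0: t→w (+3), pos 1: o→w (+8), pos 2: w→z (+3), pos 3: e→m (+8) — repeating every 2. The shifts repeat in a cycle of length 2: positions 0,1,… shift by +3, +8, then the pattern repeats.
Decoding fwpmw: f−3=c, w−8=o, p−3=m, m−8=e, w−3=t.

comet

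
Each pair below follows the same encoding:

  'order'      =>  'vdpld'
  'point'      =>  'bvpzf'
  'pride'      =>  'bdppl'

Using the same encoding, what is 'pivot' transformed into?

The shift depends on letter class: consonant r→d is +12, but vowel o→v is +7. Vowels shift forward by 7 and consonants shift forward by 12.
For pivot: p(cons)+12=b, i(vowel)+7=p, v(cons)+12=h, o(vowel)+7=v, t(cons)+12=f.

bphvf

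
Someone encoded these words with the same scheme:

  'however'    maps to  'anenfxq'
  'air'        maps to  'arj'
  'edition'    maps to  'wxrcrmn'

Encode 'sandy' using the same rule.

The output letters match the input read backwards, each shifted +9: however reversed is revewoh. Read the word backwards and shift each letter +9.
On sandy: reverse → ydnas; then shift: y+9=h, d+9=m, n+9=w, a+9=j, s+9=b.

hmwjb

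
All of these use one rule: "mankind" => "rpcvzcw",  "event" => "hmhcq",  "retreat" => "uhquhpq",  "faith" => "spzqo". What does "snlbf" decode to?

Treating letters as 0–25, the rule is x ↦ 11x + 15 (mod 26).
Decoding snlbf: s(18)→19·(18−15)≡5=f; n(13)→19·(13−15)≡14=o; l(11)→19·(11−15)≡2=c; b(1)→19·(1−15)≡20=u; f(5)→19·(5−15)≡18=s (all mod 26).

focus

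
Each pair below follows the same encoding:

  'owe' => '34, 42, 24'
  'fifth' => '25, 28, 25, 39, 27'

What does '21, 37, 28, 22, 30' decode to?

brick

o is letter #15 and maps to 34: an offset of 19. The number is (letter's place in the alphabet, a=1) + 19.
Reversing it on 21, 37, 28, 22, 30: 21→(21−19)÷1=2=b, 37→(37−19)÷1=18=r, 28→(28−19)÷1=9=i, 22→(22−19)÷1=3=c, 30→(30−19)÷1=11=k.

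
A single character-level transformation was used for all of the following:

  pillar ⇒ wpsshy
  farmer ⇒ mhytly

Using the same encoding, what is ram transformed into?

yht

Every letter moves 7 places later in the alphabet, wrapping around z→a.
Applying it to ram: r+7=y, a+7=h, m+7=t.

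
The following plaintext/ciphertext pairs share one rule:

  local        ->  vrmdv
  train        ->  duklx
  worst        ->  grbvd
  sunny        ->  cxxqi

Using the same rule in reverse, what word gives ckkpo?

shame

Shifts by position in local: pos 0: l→v (+10), pos 1: o→r (+3), pos 2: c→m (+10), pos 3: a→d (+3) — repeating every 2. A repeating key of period 2 is used — shifts +10, +3 over and over.
Undoing it on ckkpo: c−10=s, k−3=h, k−10=a, p−3=m, o−10=e.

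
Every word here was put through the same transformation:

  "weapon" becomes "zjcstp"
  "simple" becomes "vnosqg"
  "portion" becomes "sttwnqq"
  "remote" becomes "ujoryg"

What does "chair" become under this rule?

Shifts by position in weapon: pos 0: w→z (+3), pos 1: e→j (+5), pos 2: a→c (+2), pos 3: p→s (+3), pos 4: o→t (+5), pos 5: n→p (+2) — repeating every 3. A repeating key of period 3 is used — shifts +3, +5, +2 over and over.
Applying it to chair: c+3=f, h+5=m, a+2=c, i+3=l, r+5=w.

fmclw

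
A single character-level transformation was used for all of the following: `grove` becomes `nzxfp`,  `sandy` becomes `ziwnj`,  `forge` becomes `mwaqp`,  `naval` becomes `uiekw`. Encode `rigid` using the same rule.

In grove: g→n is +7, r→z is +8, o→x is +9, v→f is +10 — the shift increases by 1 each position. Each letter shifts forward by (position + 7), i.e. 7, 8, 9, … — the shift grows by one for each successive letter.
Applying it to rigid: r+7=y, i+8=q, g+9=p, i+10=s, d+11=o.

yqpso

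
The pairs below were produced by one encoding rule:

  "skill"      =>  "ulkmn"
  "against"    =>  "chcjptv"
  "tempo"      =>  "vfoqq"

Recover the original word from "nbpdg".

It's a Vigenère-style cipher with numeric key [2,1]: position i shifts by key[i mod 2].
Reversing it on nbpdg: n−2=l, b−1=a, p−2=n, d−1=c, g−2=e.

lance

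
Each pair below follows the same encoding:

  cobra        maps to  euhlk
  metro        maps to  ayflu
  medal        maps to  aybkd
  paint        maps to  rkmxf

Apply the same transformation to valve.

Treating letters as 0–25, the rule is x ↦ 23x + 10 (mod 26).
Applying it to valve: v(21)→23·21+10≡25=z; a(0)→23·0+10≡10=k; l(11)→23·11+10≡3=d; v(21)→23·21+10≡25=z; e(4)→23·4+10≡24=y (all mod 26).

zkdzy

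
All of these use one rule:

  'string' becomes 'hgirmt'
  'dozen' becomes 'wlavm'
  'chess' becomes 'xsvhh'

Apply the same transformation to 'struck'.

Each pair mirrors across the alphabet (s↔h, t↔g, r↔i): positions sum to 25. This is the alphabet-reversal cipher (Atbash): a becomes z, b becomes y, etc.
On struck: s↔h, t↔g, r↔i, u↔f, c↔x, k↔p.

hgifxp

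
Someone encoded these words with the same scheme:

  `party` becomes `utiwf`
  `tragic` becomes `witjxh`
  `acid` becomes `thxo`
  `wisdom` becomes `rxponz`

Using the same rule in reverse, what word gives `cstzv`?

p(15)→u(20) and a(0)→t(19) fit y≡7x+19 (mod 26); the inverse of 7 mod 26 is 15. Treating letters as 0–25, the rule is x ↦ 7x + 19 (mod 26).
Reversing it on cstzv: c(2)→15·(2−19)≡5=f; s(18)→15·(18−19)≡11=l; t(19)→15·(19−19)≡0=a; z(25)→15·(25−19)≡12=m; v(21)→15·(21−19)≡4=e (all mod 26).

flame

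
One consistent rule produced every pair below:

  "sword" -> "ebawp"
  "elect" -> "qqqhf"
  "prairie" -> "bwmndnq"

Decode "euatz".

Shifts by position in sword: pos 0: s→e (+12), pos 1: w→b (+5), pos 2: o→a (+12), pos 3: r→w (+5) — repeating every 2. A repeating key of period 2 is used — shifts +12, +5 over and over.
Decoding euatz: e−12=s, u−5=p, a−12=o, t−5=o, z−12=n.

spoon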